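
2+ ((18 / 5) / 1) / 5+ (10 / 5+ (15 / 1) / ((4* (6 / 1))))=1069 / 200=5.34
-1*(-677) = 677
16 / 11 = 1.45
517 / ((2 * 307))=517 / 614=0.84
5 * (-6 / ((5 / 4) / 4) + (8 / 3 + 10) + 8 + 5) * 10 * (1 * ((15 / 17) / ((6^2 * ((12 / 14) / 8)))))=33950 / 459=73.97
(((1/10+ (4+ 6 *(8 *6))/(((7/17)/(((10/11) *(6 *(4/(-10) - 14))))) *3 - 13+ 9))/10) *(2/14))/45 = -14276659/619321500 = -0.02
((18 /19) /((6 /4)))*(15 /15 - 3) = -24 /19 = -1.26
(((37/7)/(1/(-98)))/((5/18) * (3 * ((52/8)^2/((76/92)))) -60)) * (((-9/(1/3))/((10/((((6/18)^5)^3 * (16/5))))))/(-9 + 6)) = 629888/105291748125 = 0.00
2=2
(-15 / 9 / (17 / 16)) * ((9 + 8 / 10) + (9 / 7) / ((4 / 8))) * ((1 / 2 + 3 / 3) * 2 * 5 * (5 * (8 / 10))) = -138560 / 119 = -1164.37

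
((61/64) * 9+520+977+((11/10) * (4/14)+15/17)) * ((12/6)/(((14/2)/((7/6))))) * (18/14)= 172133949/266560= 645.76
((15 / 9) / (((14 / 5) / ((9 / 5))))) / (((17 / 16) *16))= 15 / 238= 0.06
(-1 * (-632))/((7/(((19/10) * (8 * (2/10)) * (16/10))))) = 384256/875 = 439.15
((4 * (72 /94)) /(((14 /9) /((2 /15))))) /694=216 /570815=0.00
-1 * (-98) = 98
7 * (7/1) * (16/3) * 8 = 6272/3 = 2090.67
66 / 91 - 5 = -389 / 91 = -4.27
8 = 8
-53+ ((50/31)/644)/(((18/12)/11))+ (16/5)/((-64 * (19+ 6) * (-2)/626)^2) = -633168310163/11978400000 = -52.86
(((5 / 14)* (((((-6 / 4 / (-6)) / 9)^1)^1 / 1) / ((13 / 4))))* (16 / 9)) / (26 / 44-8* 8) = -176 / 2056509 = -0.00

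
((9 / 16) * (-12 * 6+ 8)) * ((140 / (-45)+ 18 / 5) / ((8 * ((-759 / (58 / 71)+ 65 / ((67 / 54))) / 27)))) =384714 / 5678305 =0.07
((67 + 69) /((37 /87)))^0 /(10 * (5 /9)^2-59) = -81 /4529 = -0.02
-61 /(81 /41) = -2501 /81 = -30.88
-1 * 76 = -76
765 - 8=757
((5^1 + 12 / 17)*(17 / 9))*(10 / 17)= 970 / 153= 6.34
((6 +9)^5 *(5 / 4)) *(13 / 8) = 49359375 / 32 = 1542480.47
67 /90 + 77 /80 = 1229 /720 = 1.71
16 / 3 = 5.33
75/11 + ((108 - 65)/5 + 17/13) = 11959/715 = 16.73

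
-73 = -73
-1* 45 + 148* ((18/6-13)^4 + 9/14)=10360351/7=1480050.14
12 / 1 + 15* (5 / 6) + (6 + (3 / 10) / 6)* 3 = 853 / 20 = 42.65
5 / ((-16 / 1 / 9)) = -45 / 16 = -2.81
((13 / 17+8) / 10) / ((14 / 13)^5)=55322657 / 91430080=0.61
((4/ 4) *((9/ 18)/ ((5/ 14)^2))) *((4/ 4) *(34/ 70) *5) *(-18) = -4284/ 25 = -171.36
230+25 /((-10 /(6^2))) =140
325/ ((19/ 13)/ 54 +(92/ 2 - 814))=-228150/ 539117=-0.42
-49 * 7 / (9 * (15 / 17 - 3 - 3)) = 5831 / 783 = 7.45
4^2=16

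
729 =729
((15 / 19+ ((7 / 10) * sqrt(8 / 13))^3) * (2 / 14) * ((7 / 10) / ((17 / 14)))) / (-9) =-7 / 969- 4802 * sqrt(26) / 16160625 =-0.01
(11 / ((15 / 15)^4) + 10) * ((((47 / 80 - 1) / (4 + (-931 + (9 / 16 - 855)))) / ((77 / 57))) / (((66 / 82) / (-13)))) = -10127 / 174185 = -0.06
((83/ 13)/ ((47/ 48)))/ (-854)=-1992/ 260897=-0.01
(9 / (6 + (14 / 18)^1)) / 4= 81 / 244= 0.33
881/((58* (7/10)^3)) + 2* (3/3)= 46.28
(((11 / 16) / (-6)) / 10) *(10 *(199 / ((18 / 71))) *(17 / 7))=-2642123 / 12096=-218.43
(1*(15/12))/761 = 5/3044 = 0.00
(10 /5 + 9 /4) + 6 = 41 /4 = 10.25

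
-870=-870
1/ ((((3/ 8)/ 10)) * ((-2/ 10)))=-400/ 3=-133.33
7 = 7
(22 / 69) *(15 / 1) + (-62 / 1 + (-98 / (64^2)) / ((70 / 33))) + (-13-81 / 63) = -235802951 / 3297280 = -71.51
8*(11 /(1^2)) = 88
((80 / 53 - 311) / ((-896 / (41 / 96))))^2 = 452287185529 / 20783095087104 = 0.02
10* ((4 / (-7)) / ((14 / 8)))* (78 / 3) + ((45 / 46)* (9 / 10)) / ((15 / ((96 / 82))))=-19598524 / 231035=-84.83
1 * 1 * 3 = 3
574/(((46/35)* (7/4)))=5740/23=249.57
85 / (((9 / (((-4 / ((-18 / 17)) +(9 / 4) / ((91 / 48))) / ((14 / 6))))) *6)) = 172805 / 51597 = 3.35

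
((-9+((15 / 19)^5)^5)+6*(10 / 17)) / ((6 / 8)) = -11535761867197105503464274291969376 / 1582300426700353522122363374768483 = -7.29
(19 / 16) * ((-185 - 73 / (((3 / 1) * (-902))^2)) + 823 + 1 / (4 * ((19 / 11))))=11097838063 / 14644872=757.80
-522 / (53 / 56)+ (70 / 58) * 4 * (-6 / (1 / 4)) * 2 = -1203888 / 1537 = -783.27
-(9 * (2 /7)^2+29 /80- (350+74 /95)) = 26044297 /74480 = 349.68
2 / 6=1 / 3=0.33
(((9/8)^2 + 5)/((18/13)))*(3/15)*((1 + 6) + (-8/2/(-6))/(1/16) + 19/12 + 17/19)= 7981103/437760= 18.23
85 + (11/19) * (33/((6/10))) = 2220/19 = 116.84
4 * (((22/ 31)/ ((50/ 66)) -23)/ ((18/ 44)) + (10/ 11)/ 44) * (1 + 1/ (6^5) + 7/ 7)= -1415326126153/ 3281374800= -431.32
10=10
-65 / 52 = -5 / 4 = -1.25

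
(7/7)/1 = 1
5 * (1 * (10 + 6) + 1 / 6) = 485 / 6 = 80.83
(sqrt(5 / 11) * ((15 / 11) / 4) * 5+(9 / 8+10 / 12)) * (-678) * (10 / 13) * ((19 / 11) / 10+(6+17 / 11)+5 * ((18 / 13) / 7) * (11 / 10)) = -14272.04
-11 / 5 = -2.20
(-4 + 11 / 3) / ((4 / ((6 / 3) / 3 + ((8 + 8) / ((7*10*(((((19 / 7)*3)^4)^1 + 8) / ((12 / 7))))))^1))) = -52883101 / 951768810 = -0.06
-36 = -36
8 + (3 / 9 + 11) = 19.33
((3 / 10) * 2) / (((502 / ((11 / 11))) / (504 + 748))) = 1878 / 1255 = 1.50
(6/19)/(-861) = -0.00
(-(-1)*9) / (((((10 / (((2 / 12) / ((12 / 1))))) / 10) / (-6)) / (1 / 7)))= -3 / 28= -0.11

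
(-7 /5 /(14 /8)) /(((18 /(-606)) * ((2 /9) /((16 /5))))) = 387.84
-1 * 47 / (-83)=47 / 83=0.57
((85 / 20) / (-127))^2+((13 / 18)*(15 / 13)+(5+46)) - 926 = -676771973 / 774192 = -874.17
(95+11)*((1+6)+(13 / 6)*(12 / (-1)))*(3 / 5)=-6042 / 5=-1208.40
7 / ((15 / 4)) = 28 / 15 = 1.87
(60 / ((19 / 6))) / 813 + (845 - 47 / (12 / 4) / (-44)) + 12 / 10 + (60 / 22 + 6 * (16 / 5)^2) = 1406830333 / 1544700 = 910.75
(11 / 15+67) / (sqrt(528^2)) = 0.13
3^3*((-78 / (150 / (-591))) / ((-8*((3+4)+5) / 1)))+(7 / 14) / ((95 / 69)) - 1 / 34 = -22248241 / 258400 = -86.10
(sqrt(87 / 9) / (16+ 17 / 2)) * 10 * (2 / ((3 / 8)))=320 * sqrt(87) / 441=6.77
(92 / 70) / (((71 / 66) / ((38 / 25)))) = 115368 / 62125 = 1.86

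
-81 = -81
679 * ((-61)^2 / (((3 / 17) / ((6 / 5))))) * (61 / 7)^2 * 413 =2694151433462 / 5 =538830286692.40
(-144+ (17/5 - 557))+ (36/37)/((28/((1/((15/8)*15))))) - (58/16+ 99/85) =-618523287/880600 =-702.39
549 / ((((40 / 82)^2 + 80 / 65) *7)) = 11997297 / 224672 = 53.40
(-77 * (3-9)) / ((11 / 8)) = 336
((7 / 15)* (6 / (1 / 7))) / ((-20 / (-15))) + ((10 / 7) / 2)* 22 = 2129 / 70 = 30.41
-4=-4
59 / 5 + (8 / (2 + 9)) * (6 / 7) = 4783 / 385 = 12.42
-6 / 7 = -0.86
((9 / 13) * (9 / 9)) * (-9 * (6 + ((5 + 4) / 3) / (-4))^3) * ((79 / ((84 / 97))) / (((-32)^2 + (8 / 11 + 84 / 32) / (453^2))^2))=-1394763623984687564223 / 17781214586424143514868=-0.08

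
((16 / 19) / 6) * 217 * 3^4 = 46872 / 19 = 2466.95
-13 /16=-0.81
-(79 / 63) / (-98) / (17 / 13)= 1027 / 104958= 0.01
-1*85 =-85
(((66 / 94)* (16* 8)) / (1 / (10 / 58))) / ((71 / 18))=380160 / 96773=3.93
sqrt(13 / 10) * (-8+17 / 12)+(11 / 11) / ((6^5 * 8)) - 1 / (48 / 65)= -8.86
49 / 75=0.65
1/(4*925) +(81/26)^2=3034547/312650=9.71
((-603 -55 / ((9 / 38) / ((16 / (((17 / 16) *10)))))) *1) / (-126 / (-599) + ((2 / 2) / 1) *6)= -87312037 / 569160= -153.41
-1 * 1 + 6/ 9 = -1/ 3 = -0.33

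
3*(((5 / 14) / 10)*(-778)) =-1167 / 14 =-83.36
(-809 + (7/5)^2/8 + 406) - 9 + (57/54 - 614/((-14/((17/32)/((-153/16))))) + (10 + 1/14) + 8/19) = -32130949/79800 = -402.64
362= 362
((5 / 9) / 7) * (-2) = -0.16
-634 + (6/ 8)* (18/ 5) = -6313/ 10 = -631.30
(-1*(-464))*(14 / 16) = 406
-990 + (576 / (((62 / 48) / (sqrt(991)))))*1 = -990 + 13824*sqrt(991) / 31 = 13048.12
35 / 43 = 0.81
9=9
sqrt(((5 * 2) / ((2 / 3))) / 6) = sqrt(10) / 2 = 1.58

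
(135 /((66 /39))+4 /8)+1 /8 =7075 /88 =80.40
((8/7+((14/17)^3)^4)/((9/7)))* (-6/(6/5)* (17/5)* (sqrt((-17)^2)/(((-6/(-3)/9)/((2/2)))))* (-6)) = 15173505853395480/2015993900449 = 7526.56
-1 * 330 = -330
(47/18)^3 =103823/5832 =17.80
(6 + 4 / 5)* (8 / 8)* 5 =34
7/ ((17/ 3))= 21/ 17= 1.24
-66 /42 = -11 /7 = -1.57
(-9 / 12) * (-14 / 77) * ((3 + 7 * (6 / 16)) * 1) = 135 / 176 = 0.77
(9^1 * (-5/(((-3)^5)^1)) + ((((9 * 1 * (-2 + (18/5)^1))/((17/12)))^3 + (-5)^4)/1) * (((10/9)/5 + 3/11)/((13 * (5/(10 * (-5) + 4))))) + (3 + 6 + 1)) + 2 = -524022033031/911975625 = -574.60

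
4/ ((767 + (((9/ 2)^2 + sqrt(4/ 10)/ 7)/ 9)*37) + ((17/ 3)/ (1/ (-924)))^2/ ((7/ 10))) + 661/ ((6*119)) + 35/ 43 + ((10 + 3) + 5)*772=207827615581877541169309864825/ 14954058696645189657221574-149184*sqrt(10)/ 487071158121464062837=13897.74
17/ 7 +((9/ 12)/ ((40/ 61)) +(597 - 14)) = 656961/ 1120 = 586.57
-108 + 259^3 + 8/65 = 1129301623/65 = 17373871.12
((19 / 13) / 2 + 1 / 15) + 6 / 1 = 2651 / 390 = 6.80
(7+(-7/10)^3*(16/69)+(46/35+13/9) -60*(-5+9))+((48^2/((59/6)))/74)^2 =-190147836750584/863149195125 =-220.30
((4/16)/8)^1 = 1/32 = 0.03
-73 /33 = -2.21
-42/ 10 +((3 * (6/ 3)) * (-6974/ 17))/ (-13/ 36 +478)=-2734107/ 292315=-9.35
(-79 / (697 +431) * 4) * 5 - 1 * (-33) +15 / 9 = 3127 / 94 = 33.27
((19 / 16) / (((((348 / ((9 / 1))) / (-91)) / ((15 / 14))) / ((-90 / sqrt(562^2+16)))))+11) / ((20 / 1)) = 20007 * sqrt(78965) / 234494464+11 / 20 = 0.57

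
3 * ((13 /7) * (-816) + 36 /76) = -604467 /133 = -4544.86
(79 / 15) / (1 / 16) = 1264 / 15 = 84.27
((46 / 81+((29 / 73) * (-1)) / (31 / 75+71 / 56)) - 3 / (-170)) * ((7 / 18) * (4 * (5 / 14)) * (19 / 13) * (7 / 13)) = 25361171899 / 166088234754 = 0.15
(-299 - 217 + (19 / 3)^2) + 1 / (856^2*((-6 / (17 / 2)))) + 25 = -11893770803 / 26378496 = -450.89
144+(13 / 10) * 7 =153.10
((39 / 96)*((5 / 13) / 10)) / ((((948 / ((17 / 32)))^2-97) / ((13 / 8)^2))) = 48841 / 3769322958848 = 0.00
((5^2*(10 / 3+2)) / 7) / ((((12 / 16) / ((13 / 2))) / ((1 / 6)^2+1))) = 96200 / 567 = 169.66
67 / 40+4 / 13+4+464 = 244391 / 520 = 469.98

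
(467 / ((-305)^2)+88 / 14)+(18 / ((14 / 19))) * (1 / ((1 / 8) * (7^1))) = 34.21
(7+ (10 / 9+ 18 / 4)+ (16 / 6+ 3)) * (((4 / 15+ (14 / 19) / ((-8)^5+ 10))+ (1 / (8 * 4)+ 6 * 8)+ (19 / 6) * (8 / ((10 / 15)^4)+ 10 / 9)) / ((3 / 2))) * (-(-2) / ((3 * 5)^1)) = 79644050893463 / 272238634800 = 292.55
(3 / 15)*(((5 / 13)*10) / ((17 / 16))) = 160 / 221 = 0.72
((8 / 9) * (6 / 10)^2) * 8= 64 / 25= 2.56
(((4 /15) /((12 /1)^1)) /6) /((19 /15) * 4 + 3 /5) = 1 /1530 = 0.00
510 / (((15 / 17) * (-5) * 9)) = -578 / 45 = -12.84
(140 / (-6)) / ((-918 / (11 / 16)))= 385 / 22032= 0.02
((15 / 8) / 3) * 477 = 2385 / 8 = 298.12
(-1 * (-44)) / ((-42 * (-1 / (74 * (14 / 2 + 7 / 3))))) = 6512 / 9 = 723.56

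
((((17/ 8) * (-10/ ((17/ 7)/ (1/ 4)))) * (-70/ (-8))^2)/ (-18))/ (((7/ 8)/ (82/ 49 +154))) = 238375/ 144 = 1655.38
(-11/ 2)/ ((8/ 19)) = -13.06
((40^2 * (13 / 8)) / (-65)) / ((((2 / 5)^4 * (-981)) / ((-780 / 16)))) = -203125 / 2616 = -77.65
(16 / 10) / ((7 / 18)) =144 / 35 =4.11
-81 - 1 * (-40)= -41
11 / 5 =2.20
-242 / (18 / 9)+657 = 536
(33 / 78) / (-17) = -11 / 442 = -0.02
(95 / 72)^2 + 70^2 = 4901.74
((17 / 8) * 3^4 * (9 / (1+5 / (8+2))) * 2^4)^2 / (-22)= -136521288 / 11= -12411026.18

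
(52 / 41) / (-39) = -4 / 123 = -0.03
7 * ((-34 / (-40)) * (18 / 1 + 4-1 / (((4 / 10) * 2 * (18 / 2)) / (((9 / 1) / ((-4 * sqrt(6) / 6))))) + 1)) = 119 * sqrt(6) / 64 + 2737 / 20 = 141.40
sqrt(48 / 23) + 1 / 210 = 1.45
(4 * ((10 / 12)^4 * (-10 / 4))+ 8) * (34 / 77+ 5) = 862721 / 49896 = 17.29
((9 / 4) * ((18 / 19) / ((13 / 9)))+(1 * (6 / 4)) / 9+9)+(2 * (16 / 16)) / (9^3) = 10.65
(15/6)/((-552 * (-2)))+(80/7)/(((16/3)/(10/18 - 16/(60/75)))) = -30665/736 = -41.66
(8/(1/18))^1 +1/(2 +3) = 721/5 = 144.20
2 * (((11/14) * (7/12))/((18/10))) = 55/108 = 0.51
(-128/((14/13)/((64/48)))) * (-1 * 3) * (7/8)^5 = 31213/128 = 243.85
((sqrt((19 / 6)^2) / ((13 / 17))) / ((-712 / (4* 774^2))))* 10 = -139370.17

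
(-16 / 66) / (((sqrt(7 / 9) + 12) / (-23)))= 6624 / 14179 - 184 *sqrt(7) / 14179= 0.43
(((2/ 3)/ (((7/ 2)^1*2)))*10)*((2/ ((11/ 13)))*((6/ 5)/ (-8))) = -26/ 77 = -0.34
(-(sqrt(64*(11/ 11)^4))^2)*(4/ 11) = -256/ 11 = -23.27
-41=-41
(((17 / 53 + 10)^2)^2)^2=8014909274235071513761 / 62259690411361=128733522.79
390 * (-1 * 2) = -780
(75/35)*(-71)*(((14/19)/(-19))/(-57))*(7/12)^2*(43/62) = -747985/30618576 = -0.02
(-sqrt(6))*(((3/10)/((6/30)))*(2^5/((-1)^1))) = 48*sqrt(6) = 117.58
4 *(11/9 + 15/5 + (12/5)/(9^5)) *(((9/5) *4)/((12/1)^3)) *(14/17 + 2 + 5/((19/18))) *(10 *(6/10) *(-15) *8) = -1352978704/3532005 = -383.06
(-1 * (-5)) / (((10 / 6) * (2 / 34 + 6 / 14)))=357 / 58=6.16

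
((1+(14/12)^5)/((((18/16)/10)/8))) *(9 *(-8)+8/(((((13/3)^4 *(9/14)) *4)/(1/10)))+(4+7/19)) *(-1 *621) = 31924215337132/3381183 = 9441729.52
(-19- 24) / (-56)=43 / 56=0.77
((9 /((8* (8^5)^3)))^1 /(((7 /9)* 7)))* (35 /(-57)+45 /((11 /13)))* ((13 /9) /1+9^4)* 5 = 0.00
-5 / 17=-0.29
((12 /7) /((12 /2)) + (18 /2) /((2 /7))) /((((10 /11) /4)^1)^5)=229336624 /4375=52419.80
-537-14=-551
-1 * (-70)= 70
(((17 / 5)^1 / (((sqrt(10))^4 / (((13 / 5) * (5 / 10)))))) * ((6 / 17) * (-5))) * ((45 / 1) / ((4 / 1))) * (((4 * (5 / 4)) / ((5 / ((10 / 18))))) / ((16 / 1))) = -39 / 1280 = -0.03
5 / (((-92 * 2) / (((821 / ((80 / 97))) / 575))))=-79637 / 1692800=-0.05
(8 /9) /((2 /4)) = 16 /9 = 1.78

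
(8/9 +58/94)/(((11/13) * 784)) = 169/74448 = 0.00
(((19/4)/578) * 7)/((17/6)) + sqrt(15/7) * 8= 399/19652 + 8 * sqrt(105)/7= 11.73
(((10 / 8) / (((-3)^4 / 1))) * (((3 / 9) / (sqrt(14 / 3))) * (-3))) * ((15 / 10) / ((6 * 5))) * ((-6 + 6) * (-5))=0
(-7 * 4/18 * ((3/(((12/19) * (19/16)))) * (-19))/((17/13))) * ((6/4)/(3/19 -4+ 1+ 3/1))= 131404/153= 858.85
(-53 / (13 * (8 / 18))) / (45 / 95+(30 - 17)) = -9063 / 13312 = -0.68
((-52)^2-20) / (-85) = -2684 / 85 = -31.58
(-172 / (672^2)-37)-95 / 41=-181990115 / 4628736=-39.32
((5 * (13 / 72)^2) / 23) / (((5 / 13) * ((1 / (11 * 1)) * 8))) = 0.03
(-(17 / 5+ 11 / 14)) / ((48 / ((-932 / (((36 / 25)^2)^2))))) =5333515625 / 282175488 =18.90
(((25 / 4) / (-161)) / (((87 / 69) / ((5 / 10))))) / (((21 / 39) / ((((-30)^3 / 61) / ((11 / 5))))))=5484375 / 953491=5.75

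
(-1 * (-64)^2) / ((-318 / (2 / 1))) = 4096 / 159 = 25.76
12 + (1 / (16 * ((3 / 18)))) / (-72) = 2303 / 192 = 11.99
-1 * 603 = -603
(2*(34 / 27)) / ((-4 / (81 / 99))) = -17 / 33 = -0.52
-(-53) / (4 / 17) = 901 / 4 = 225.25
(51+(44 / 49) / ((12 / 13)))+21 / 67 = 514967 / 9849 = 52.29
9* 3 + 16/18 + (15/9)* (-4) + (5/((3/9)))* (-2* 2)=-349/9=-38.78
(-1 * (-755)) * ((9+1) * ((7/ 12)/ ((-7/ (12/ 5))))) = -1510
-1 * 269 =-269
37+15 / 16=607 / 16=37.94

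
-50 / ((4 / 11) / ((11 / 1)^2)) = -16637.50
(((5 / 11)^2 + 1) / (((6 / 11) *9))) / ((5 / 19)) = 1387 / 1485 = 0.93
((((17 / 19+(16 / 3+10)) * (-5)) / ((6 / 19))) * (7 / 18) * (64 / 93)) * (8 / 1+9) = -8806000 / 7533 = -1168.99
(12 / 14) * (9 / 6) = 9 / 7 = 1.29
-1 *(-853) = 853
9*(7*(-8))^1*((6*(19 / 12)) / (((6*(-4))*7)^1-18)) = 798 / 31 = 25.74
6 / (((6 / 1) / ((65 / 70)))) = 13 / 14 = 0.93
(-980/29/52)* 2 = -490/377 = -1.30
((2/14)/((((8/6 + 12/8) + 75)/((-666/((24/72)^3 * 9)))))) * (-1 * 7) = 11988/467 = 25.67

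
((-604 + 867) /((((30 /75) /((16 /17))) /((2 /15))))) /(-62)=-2104 /1581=-1.33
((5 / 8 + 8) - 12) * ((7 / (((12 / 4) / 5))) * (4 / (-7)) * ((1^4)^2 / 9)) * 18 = 45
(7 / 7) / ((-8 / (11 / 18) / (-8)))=11 / 18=0.61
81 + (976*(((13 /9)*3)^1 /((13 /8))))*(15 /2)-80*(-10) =20401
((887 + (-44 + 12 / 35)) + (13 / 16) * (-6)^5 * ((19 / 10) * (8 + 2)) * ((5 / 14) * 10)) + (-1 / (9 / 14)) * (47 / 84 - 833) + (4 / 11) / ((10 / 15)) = -8868652937 / 20790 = -426582.63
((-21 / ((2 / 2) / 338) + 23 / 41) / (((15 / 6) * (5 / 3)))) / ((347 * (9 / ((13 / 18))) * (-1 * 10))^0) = -1703.39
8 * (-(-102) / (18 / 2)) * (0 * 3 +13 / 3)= 3536 / 9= 392.89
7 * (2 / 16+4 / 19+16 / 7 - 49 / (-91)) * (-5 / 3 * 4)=-218525 / 1482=-147.45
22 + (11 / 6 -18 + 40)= 45.83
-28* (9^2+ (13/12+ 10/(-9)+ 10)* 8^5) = -82366396/9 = -9151821.78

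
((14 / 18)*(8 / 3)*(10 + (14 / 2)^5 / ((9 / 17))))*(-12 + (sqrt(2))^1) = -697237.57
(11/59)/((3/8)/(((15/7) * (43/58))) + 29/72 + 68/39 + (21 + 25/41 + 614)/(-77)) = -6988461480/220113175669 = -0.03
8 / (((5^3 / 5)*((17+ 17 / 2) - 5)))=16 / 1025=0.02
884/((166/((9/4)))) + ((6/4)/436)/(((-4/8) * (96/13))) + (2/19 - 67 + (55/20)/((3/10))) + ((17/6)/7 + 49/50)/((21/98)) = -194480382709/4950518400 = -39.28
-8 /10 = -4 /5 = -0.80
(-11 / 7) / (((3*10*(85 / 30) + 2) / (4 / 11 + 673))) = -2469 / 203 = -12.16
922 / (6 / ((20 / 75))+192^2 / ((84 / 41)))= 12908 / 252219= 0.05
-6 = -6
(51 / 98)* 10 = 5.20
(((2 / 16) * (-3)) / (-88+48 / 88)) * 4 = 33 / 1924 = 0.02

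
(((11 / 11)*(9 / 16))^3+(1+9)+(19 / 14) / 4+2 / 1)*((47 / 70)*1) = 3373613 / 401408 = 8.40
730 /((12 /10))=1825 /3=608.33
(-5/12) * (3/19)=-5/76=-0.07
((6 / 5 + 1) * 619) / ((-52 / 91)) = -47663 / 20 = -2383.15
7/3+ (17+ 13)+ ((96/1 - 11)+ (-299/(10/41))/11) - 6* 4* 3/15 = 359/330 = 1.09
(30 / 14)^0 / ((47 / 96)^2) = 9216 / 2209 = 4.17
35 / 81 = 0.43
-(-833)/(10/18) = 7497/5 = 1499.40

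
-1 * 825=-825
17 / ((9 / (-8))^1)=-136 / 9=-15.11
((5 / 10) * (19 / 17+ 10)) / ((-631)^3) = -189 / 8542146094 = -0.00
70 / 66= 35 / 33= 1.06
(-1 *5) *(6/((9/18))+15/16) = -1035/16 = -64.69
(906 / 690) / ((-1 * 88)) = -151 / 10120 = -0.01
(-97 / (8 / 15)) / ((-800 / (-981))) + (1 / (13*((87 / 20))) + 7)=-312708341 / 1447680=-216.01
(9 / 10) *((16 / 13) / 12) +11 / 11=71 / 65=1.09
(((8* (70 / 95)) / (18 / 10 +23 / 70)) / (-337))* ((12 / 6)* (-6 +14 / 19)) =1568000 / 18126893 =0.09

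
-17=-17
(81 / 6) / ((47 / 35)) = 945 / 94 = 10.05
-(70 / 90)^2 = -49 / 81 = -0.60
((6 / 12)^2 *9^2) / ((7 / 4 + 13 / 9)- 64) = -729 / 2189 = -0.33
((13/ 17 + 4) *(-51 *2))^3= -114791256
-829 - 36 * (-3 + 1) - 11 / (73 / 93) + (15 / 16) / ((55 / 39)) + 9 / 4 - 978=-22433879 / 12848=-1746.10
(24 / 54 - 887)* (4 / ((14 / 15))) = -79790 / 21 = -3799.52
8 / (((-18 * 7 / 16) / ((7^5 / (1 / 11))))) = -1690304 / 9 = -187811.56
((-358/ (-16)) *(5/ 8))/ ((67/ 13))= 11635/ 4288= 2.71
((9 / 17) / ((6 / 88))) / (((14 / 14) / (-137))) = -18084 / 17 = -1063.76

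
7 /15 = 0.47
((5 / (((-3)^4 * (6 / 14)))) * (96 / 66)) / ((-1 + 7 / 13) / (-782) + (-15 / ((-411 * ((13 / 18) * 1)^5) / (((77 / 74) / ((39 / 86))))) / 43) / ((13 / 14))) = 69645096066080080 / 3744382520278719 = 18.60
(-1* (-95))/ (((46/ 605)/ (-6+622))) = 17702300/ 23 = 769665.22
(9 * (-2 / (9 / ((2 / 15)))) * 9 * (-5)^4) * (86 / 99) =-43000 / 33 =-1303.03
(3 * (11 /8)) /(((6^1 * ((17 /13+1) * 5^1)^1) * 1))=143 /2400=0.06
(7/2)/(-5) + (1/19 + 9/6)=81/95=0.85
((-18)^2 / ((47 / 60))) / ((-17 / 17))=-19440 / 47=-413.62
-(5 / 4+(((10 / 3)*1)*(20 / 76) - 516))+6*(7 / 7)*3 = 121267 / 228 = 531.87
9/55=0.16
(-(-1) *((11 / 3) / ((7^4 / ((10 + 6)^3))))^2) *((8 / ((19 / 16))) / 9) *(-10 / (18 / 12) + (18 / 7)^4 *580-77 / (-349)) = 742519.29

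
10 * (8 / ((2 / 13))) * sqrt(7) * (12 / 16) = 390 * sqrt(7) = 1031.84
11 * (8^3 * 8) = 45056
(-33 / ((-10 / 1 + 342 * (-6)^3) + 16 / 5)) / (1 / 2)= 165 / 184697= 0.00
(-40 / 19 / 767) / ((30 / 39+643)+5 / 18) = -720 / 168942547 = -0.00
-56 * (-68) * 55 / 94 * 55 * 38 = 218864800 / 47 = 4656697.87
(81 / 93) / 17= 27 / 527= 0.05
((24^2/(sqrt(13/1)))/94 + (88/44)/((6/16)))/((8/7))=252 * sqrt(13)/611 + 14/3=6.15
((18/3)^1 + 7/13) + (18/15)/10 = 2164/325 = 6.66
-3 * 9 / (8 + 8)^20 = -27 / 1208925819614629174706176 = -0.00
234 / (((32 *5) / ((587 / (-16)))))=-68679 / 1280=-53.66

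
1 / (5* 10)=1 / 50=0.02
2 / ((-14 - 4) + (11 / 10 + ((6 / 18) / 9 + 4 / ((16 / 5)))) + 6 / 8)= -540 / 4013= -0.13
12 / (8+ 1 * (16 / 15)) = 1.32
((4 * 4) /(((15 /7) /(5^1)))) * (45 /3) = 560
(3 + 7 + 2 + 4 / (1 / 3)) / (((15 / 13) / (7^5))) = 1747928 / 5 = 349585.60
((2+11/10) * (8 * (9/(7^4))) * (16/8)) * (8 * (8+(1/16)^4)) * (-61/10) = -8922874491/122931200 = -72.58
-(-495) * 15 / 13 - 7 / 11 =81584 / 143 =570.52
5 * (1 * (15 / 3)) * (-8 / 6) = -100 / 3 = -33.33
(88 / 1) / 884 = 22 / 221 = 0.10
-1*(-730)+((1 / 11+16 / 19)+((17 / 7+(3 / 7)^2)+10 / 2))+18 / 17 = 739.60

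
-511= -511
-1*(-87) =87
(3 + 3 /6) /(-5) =-7 /10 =-0.70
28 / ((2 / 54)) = 756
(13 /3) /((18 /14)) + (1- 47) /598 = 1156 /351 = 3.29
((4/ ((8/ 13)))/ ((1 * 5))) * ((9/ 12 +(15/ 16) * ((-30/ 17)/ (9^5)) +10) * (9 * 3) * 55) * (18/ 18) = 20752.82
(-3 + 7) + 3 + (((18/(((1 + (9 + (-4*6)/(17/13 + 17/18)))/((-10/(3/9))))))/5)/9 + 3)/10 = 15791/1730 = 9.13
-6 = -6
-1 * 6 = -6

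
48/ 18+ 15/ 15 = 11/ 3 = 3.67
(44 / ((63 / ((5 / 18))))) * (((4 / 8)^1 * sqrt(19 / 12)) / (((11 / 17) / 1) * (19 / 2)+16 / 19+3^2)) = 1615 * sqrt(57) / 1597239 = 0.01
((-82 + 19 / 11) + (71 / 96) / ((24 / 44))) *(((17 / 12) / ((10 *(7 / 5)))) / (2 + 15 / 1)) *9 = -71431 / 16896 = -4.23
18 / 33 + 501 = 5517 / 11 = 501.55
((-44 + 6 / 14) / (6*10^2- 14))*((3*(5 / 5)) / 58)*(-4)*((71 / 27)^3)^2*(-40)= -1562823463836200 / 7681127755077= -203.46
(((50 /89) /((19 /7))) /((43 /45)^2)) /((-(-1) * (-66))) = -118125 /34393249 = -0.00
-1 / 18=-0.06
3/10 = 0.30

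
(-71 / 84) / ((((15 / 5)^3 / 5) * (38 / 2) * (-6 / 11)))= 3905 / 258552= 0.02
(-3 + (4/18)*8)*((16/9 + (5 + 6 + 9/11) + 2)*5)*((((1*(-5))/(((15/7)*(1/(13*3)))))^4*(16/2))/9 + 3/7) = -29646327347960/5103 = -5809587957.66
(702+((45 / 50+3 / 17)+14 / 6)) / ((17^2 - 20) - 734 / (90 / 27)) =14.46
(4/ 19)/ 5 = 4/ 95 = 0.04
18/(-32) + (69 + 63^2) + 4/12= 193813/48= 4037.77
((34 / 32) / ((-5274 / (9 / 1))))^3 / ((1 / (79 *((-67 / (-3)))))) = -26004509 / 2472714928128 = -0.00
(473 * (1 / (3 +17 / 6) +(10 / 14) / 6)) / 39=3.52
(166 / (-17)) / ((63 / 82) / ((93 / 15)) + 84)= -421972 / 3635331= -0.12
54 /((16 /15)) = 405 /8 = 50.62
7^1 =7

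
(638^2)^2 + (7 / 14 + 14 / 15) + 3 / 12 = 9941089076261 / 60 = 165684817937.68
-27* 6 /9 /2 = -9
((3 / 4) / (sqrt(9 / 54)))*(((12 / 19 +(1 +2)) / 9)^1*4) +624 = 23*sqrt(6) / 19 +624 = 626.97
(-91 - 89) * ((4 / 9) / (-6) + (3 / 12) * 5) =-635 / 3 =-211.67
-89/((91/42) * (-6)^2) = -89/78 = -1.14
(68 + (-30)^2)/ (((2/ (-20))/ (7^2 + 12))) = -590480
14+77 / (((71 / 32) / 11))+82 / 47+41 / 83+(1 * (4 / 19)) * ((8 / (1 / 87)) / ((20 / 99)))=29556292179 / 26312245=1123.29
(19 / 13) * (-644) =-12236 / 13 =-941.23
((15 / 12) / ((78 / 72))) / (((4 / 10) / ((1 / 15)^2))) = 1 / 78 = 0.01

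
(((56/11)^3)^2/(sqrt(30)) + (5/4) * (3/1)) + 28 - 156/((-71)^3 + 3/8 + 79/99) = 36000496249/1133858332 + 15420489728 * sqrt(30)/26573415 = 3210.17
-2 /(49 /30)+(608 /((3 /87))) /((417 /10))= 8614660 /20433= 421.61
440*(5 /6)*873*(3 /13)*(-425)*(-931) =379966702500 /13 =29228207884.62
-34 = -34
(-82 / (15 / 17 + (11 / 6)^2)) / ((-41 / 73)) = 89352 / 2597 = 34.41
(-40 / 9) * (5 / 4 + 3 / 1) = -170 / 9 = -18.89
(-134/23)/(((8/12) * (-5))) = 201/115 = 1.75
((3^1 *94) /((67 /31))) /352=4371 /11792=0.37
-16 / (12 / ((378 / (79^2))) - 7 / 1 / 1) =-1008 / 12041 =-0.08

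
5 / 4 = 1.25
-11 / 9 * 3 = -11 / 3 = -3.67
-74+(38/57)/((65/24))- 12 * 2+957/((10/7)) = 74379/130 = 572.15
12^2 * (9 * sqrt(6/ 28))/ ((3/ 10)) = 2160 * sqrt(42)/ 7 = 1999.77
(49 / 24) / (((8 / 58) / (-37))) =-52577 / 96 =-547.68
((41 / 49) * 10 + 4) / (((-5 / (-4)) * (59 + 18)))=2424 / 18865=0.13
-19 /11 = -1.73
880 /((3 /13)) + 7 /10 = 114421 /30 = 3814.03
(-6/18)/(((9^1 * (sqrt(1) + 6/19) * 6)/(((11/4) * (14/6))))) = -1463/48600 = -0.03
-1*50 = -50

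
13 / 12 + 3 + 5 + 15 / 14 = 853 / 84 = 10.15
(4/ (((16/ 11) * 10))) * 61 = 671/ 40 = 16.78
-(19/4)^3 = -6859/64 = -107.17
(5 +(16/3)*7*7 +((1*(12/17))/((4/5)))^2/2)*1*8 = 1849988/867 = 2133.78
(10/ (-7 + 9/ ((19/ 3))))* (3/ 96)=-95/ 1696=-0.06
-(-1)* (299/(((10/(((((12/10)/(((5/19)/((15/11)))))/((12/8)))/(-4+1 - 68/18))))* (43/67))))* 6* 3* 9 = -3329724996/721325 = -4616.12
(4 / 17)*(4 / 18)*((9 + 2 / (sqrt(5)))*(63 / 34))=56*sqrt(5) / 1445 + 252 / 289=0.96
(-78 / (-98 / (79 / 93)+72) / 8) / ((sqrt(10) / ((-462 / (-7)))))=33891 * sqrt(10) / 22840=4.69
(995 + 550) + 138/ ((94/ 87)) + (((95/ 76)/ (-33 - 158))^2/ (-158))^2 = 668666552194996886207/ 399747232862256128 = 1672.72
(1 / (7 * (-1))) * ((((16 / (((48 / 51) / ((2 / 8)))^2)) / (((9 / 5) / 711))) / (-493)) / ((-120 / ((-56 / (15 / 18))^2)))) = -28203 / 5800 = -4.86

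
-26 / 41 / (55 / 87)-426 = -962892 / 2255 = -427.00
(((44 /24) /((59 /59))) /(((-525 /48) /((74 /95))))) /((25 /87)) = -188848 /415625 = -0.45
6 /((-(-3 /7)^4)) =-4802 /27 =-177.85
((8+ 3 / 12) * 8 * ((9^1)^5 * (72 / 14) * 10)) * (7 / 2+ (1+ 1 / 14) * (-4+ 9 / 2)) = 39634869780 / 49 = 808874893.47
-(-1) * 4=4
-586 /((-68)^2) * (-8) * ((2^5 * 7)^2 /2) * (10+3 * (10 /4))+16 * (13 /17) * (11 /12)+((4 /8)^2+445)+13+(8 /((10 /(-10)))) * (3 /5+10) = 7724993303 /17340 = 445501.34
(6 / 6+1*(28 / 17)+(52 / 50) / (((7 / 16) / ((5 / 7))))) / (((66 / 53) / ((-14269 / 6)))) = -13685982929 / 1649340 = -8297.85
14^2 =196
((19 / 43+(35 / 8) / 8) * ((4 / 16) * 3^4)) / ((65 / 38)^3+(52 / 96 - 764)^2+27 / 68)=231294760227 / 6733414645554788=0.00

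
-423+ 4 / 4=-422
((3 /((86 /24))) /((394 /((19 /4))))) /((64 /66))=5643 /542144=0.01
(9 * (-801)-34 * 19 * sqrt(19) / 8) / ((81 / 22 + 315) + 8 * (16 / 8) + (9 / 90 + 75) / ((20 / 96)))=-3964950 / 382339-88825 * sqrt(19) / 764678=-10.88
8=8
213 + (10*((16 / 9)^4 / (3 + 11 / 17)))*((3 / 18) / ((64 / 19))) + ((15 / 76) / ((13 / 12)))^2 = 7980830212886 / 37226044557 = 214.39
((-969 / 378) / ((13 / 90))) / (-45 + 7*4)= 95 / 91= 1.04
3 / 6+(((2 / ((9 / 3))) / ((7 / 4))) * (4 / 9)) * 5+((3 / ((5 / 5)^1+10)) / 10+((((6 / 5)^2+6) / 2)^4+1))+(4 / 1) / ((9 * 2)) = 157628294129 / 812109375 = 194.10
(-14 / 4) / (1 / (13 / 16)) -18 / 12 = -139 / 32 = -4.34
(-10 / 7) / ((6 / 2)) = -10 / 21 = -0.48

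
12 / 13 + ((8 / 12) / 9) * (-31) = -482 / 351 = -1.37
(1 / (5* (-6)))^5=-1 / 24300000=-0.00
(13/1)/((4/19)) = 247/4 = 61.75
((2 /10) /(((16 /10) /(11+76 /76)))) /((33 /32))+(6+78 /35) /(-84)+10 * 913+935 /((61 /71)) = 1680056941 /164395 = 10219.64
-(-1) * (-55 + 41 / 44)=-2379 / 44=-54.07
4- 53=-49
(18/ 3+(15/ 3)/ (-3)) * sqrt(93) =13 * sqrt(93)/ 3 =41.79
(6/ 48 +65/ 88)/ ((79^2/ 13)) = 247/ 137302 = 0.00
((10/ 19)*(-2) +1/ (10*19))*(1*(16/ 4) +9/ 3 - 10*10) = 18507/ 190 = 97.41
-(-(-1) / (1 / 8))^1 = -8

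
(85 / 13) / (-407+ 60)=-85 / 4511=-0.02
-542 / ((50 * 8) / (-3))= 813 / 200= 4.06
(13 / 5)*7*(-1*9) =-819 / 5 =-163.80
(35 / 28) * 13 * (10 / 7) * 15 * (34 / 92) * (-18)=-745875 / 322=-2316.38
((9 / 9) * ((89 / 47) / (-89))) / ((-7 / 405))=405 / 329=1.23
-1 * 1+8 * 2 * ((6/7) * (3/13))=197/91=2.16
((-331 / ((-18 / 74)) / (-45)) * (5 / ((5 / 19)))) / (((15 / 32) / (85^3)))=-182915313440 / 243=-752737915.39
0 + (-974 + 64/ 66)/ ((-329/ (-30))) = -321100/ 3619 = -88.73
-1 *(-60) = 60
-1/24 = -0.04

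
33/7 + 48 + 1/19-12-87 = -6149/133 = -46.23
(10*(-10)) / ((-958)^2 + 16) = -5 / 45889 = -0.00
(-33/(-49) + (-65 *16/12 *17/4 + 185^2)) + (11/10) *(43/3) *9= 49978883/1470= 33999.24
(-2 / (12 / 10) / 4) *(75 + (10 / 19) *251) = -19675 / 228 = -86.29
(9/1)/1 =9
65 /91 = 5 /7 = 0.71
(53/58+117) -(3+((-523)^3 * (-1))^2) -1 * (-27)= -20464923860814747.09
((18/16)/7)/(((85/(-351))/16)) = -6318/595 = -10.62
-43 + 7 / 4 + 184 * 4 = 2779 / 4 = 694.75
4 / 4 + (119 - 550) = -430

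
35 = 35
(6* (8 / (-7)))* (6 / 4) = -72 / 7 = -10.29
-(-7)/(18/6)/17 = 7/51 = 0.14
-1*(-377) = 377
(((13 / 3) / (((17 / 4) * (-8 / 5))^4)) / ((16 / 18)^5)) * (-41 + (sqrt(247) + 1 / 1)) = -799621875 / 5473632256 + 159924375 * sqrt(247) / 43789058048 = -0.09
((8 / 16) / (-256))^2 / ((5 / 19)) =19 / 1310720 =0.00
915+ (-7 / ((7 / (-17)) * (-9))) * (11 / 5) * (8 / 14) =287477 / 315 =912.63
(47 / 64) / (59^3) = 47 / 13144256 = 0.00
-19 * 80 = -1520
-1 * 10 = -10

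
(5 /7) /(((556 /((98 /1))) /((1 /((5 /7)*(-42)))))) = -7 /1668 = -0.00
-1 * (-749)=749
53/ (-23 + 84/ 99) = -1749/ 731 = -2.39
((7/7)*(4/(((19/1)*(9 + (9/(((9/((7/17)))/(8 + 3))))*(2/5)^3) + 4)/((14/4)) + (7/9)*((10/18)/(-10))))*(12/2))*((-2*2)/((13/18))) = -594864000/230611589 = -2.58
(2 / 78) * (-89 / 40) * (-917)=81613 / 1560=52.32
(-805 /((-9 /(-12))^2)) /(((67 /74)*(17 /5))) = -4765600 /10251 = -464.89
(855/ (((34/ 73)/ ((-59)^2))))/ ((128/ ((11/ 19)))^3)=15220098135/ 25740443648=0.59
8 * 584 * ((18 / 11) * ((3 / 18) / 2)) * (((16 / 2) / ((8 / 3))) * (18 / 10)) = 189216 / 55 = 3440.29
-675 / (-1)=675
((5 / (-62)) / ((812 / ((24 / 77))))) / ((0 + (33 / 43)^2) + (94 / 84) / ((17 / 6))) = -471495 / 14986364162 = -0.00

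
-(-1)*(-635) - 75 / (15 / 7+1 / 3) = -34595 / 52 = -665.29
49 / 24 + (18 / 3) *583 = 84001 / 24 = 3500.04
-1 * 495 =-495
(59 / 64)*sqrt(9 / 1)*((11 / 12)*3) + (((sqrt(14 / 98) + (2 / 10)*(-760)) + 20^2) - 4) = sqrt(7) / 7 + 64411 / 256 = 251.98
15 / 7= 2.14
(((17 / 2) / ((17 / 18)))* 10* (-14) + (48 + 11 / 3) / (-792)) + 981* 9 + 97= 18214261 / 2376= 7665.93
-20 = -20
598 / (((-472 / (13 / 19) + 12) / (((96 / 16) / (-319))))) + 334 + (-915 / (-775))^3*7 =904262344684238 / 2616979223375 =345.54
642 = 642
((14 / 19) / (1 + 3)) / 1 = 7 / 38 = 0.18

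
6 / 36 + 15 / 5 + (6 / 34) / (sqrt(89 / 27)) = 9*sqrt(267) / 1513 + 19 / 6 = 3.26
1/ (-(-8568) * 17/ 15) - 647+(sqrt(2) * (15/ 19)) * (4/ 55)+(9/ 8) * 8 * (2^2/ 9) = -31218931/ 48552+12 * sqrt(2)/ 209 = -642.92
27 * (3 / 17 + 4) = 1917 / 17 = 112.76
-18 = -18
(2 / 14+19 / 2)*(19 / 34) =2565 / 476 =5.39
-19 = -19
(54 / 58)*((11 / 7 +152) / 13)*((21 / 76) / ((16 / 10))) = 435375 / 229216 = 1.90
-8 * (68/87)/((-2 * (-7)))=-272/609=-0.45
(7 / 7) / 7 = 1 / 7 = 0.14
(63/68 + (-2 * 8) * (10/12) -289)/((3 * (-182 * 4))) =61487/445536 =0.14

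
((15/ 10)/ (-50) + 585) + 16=60097/ 100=600.97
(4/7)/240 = 1/420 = 0.00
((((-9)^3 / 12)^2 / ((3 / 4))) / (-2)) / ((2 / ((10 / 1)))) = -98415 / 8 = -12301.88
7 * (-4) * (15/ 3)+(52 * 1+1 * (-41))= -129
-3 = -3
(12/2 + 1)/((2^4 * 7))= 1/16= 0.06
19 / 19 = 1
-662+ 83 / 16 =-10509 / 16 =-656.81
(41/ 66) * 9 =5.59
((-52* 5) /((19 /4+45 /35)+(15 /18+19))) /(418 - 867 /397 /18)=-52022880 /2162975951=-0.02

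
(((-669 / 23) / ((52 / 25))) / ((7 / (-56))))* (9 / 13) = 301050 / 3887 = 77.45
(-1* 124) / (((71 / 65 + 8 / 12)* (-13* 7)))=1860 / 2401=0.77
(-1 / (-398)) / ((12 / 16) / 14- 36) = -28 / 400587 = -0.00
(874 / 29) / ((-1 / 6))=-180.83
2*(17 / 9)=34 / 9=3.78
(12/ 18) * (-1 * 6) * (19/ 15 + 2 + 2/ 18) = -608/ 45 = -13.51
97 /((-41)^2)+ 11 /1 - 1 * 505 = -830317 /1681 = -493.94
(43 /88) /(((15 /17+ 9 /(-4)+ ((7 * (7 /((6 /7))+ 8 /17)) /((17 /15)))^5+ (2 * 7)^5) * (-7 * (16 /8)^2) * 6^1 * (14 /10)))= -433438688596535 /90260971139783856347338326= -0.00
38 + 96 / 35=1426 / 35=40.74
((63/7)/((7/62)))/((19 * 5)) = 558/665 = 0.84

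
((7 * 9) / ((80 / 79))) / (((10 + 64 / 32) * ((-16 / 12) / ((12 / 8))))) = -14931 / 2560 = -5.83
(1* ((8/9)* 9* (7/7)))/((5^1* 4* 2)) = 0.20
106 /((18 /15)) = 265 /3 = 88.33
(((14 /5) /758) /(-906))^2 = 0.00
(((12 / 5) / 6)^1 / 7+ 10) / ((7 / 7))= 352 / 35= 10.06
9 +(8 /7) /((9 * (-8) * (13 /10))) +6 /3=8999 /819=10.99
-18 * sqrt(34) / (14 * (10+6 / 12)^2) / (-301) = 0.00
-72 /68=-18 /17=-1.06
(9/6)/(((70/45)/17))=459/28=16.39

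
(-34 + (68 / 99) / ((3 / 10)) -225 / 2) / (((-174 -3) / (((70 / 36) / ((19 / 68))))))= 50968295 / 8989299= 5.67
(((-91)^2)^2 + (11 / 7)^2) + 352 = 3360190458 / 49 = 68575315.47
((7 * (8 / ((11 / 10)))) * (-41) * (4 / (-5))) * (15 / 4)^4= 14529375 / 44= 330213.07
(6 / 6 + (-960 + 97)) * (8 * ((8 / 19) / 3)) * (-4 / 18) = 215.08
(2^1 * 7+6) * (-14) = -280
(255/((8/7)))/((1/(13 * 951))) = 22067955/8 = 2758494.38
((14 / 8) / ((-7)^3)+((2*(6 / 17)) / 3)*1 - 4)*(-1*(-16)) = -60.32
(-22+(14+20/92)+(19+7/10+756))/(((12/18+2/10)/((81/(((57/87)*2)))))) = 1244648187/22724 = 54772.41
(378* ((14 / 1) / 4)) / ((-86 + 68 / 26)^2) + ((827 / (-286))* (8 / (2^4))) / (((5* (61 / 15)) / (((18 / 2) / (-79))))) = 160637059035 / 809751065552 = 0.20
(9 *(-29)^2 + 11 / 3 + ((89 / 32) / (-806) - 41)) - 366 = 7165.66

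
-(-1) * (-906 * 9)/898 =-4077/449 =-9.08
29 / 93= 0.31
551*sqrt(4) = 1102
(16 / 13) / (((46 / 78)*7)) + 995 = 160243 / 161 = 995.30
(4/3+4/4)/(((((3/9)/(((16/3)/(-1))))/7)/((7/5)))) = -5488/15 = -365.87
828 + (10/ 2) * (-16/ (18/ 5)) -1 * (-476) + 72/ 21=80968/ 63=1285.21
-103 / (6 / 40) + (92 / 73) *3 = -149552 / 219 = -682.89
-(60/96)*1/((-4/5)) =25/32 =0.78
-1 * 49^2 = -2401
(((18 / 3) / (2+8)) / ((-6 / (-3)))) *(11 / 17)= 33 / 170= 0.19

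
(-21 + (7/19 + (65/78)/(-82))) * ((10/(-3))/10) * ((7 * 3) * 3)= 1350713/3116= 433.48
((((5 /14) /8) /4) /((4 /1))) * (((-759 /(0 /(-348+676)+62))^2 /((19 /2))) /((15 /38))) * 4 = 192027 /430528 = 0.45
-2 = -2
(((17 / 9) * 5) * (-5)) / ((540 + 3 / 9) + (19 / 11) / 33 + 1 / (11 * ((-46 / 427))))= -139150 / 1589871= -0.09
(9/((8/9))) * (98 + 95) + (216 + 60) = 17841/8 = 2230.12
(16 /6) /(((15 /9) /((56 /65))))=448 /325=1.38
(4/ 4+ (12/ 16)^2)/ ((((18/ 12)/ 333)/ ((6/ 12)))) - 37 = 2183/ 16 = 136.44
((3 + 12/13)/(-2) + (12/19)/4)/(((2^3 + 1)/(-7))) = 693/494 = 1.40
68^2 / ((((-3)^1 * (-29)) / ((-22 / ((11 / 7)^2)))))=-453152 / 957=-473.51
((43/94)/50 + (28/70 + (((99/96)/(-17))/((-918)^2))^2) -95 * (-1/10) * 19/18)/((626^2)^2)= 286375931816549469023/4213676733842996375041651507200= 0.00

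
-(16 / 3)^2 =-256 / 9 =-28.44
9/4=2.25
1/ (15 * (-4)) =-1/ 60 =-0.02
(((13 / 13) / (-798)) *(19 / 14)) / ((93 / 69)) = -23 / 18228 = -0.00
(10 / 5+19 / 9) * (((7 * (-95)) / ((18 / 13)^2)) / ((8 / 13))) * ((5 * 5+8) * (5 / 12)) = -31862.41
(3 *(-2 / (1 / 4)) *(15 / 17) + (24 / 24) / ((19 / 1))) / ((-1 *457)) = 6823 / 147611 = 0.05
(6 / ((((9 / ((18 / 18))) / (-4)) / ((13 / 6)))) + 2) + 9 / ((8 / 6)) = 107 / 36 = 2.97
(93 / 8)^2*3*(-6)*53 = -4125573 / 32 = -128924.16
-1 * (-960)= 960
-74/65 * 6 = -444/65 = -6.83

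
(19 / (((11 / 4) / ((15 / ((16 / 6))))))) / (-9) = -95 / 22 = -4.32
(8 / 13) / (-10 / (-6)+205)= 6 / 2015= 0.00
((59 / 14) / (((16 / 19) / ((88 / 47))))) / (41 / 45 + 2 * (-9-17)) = -2655 / 14476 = -0.18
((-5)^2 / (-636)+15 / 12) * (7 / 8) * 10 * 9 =40425 / 424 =95.34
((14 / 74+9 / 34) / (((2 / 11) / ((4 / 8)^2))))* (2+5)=43967 / 10064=4.37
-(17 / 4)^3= -76.77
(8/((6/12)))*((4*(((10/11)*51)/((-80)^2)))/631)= 51/69410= 0.00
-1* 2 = -2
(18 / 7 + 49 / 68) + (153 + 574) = 730.29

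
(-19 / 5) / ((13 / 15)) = -57 / 13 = -4.38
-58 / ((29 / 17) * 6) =-17 / 3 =-5.67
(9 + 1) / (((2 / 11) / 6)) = 330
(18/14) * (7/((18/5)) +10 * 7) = 185/2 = 92.50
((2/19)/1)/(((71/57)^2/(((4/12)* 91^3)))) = 17041.68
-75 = -75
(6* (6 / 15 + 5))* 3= 486 / 5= 97.20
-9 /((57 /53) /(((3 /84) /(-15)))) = 53 /2660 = 0.02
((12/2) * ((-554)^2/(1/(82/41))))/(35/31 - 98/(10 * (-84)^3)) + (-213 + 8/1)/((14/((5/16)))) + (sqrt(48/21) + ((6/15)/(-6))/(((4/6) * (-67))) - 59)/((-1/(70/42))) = 310907221491887353/95308198944 - 20 * sqrt(7)/21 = 3262122.09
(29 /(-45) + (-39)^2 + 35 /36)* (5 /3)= 273839 /108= 2535.55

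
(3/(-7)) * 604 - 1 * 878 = -7958/7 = -1136.86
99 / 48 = 33 / 16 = 2.06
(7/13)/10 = 7/130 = 0.05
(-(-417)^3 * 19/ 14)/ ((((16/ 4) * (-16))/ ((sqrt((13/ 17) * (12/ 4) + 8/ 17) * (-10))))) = 6888612735 * sqrt(799)/ 7616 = 25566908.93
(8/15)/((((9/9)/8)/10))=128/3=42.67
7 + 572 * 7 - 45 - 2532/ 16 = 15231/ 4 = 3807.75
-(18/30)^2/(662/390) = -351/1655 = -0.21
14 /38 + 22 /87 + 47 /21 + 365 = 4256501 /11571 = 367.86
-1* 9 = -9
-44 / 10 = -22 / 5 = -4.40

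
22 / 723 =0.03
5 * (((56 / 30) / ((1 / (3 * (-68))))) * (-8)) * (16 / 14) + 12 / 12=17409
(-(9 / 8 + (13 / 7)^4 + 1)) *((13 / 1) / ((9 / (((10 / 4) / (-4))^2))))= -87524125 / 11063808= -7.91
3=3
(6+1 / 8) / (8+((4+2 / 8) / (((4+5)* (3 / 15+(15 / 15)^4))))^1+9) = 1323 / 3757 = 0.35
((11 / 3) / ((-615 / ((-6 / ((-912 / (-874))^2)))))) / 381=0.00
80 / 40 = 2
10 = 10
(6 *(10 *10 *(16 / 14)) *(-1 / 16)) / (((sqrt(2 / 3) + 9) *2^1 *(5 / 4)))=-3240 / 1687 + 120 *sqrt(6) / 1687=-1.75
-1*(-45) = 45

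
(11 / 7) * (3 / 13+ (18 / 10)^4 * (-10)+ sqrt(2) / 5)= -1872321 / 11375+ 11 * sqrt(2) / 35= -164.16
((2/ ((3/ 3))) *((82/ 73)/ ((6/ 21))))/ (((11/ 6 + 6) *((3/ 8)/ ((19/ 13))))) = 174496/ 44603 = 3.91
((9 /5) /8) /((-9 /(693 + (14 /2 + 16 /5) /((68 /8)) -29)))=-1663 /100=-16.63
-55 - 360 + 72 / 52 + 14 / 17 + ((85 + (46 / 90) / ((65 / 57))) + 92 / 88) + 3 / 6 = -59401156 / 182325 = -325.80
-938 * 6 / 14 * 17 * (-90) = 615060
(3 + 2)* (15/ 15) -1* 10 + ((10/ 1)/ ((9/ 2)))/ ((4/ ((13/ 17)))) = -4.58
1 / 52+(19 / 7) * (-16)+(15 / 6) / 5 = -15619 / 364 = -42.91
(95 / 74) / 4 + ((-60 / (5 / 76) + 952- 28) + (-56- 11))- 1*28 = -24473 / 296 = -82.68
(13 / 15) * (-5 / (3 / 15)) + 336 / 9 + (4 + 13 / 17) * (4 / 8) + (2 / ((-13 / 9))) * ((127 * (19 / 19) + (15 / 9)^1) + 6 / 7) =-1497109 / 9282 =-161.29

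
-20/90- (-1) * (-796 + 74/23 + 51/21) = -1145545/1449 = -790.58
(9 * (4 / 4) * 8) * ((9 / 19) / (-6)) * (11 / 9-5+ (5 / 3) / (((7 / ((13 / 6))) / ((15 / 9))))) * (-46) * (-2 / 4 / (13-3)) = 25369 / 665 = 38.15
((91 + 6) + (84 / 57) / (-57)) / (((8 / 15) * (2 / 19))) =525115 / 304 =1727.35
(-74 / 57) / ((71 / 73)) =-5402 / 4047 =-1.33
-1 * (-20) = 20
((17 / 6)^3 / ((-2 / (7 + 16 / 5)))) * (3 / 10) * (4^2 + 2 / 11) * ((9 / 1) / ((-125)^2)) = -22300107 / 68750000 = -0.32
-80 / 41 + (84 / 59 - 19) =-47237 / 2419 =-19.53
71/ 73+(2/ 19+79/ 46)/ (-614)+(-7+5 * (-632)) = -124027428609/ 39174428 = -3166.03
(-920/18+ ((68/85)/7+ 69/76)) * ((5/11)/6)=-1199129/316008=-3.79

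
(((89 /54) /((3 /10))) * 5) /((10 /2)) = 5.49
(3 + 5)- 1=7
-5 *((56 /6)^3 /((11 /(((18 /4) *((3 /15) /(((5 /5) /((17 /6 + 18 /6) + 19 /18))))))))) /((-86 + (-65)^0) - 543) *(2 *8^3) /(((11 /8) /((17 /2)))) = 11846352896 /512919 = 23095.95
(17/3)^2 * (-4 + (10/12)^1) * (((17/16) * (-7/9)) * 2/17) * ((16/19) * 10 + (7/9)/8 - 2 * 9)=-93.74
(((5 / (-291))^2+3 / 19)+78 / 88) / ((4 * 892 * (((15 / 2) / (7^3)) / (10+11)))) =177547738613 / 631476378720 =0.28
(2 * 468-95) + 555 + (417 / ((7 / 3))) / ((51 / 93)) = 1721.89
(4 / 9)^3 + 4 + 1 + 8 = 9541 / 729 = 13.09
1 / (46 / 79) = 79 / 46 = 1.72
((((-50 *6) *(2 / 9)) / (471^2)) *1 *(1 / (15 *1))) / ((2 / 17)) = -340 / 1996569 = -0.00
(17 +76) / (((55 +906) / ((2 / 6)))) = 1 / 31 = 0.03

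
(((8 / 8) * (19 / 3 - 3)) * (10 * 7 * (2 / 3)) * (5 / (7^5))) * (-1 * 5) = -5000 / 21609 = -0.23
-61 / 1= -61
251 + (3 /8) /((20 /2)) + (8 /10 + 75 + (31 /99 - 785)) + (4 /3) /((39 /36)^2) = -611301583 /1338480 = -456.71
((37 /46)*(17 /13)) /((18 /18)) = 629 /598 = 1.05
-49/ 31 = -1.58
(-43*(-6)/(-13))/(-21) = 86/91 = 0.95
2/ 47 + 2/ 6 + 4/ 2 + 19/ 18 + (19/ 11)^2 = 656669/ 102366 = 6.41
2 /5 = 0.40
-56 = -56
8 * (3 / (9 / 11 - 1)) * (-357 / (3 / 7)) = 109956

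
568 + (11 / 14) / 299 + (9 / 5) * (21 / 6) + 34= 608.30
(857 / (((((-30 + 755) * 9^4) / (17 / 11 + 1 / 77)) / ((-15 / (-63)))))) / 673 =6856 / 69019508943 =0.00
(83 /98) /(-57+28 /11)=-0.02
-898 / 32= -449 / 16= -28.06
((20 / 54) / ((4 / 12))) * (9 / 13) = 10 / 13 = 0.77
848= 848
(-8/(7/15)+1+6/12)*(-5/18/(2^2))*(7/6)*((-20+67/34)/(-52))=223745/509184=0.44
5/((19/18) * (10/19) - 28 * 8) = -45/2011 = -0.02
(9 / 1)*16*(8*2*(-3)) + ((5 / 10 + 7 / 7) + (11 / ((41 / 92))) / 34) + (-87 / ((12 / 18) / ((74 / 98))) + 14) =-238876835 / 34153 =-6994.31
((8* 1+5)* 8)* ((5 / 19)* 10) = 5200 / 19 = 273.68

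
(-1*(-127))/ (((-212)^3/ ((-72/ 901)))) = 0.00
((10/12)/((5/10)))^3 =125/27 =4.63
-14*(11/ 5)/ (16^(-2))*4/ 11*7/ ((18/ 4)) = -200704/ 45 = -4460.09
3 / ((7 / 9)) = 27 / 7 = 3.86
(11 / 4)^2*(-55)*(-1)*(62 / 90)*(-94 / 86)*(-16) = 1939267 / 387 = 5011.03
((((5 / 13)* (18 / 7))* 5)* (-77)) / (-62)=2475 / 403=6.14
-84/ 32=-21/ 8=-2.62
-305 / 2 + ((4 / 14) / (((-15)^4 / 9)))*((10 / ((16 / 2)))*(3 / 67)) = -26820937 / 175875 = -152.50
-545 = -545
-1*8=-8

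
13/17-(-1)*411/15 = 2394/85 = 28.16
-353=-353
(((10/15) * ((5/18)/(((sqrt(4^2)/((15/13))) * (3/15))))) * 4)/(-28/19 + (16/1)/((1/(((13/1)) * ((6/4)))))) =95/27612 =0.00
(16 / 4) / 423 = 4 / 423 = 0.01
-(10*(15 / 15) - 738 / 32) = 209 / 16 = 13.06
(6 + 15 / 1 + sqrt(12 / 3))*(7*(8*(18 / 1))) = 23184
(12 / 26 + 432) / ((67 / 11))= 61842 / 871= 71.00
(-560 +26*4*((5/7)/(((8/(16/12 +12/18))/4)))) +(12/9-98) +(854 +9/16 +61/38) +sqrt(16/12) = 2*sqrt(3)/3 +1747855/6384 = 274.94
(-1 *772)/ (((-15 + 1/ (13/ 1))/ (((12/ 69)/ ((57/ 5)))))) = 100360/ 127167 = 0.79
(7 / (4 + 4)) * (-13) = -91 / 8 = -11.38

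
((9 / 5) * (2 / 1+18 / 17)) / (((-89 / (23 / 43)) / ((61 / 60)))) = -54717 / 1626475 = -0.03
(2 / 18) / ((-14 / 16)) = -0.13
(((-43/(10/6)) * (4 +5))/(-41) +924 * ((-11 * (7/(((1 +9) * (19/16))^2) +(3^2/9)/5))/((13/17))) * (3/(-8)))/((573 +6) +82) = 12025195173/6359249650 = 1.89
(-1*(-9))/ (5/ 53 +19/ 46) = 21942/ 1237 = 17.74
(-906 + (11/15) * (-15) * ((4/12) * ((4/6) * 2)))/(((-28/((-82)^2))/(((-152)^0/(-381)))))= -13780838/24003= -574.13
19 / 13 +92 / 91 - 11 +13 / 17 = -12009 / 1547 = -7.76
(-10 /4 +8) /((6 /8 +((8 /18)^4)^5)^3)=632547625569879786065439299987380973985479420893323589453152 /48519295649584635087819051927541209042495163970589948982843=13.04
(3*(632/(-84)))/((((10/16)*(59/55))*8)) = -1738/413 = -4.21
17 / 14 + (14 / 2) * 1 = 115 / 14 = 8.21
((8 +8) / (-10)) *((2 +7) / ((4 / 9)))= -162 / 5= -32.40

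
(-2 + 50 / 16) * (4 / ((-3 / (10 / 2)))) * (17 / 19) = -255 / 38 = -6.71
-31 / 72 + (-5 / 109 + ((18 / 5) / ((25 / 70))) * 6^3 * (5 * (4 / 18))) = 2418.72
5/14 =0.36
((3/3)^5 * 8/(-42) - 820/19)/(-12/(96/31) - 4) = 138368/25137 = 5.50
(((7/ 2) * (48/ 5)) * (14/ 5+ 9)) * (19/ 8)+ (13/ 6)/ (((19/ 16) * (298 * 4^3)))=3198939733/ 3397200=941.64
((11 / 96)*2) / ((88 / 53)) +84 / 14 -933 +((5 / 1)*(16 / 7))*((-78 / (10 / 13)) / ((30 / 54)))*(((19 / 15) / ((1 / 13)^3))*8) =-3120776979781 / 67200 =-46440133.63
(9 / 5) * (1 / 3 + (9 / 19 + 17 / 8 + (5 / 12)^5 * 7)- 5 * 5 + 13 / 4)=-88552183 / 2626560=-33.71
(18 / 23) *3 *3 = 162 / 23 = 7.04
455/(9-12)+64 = -263/3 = -87.67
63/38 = 1.66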